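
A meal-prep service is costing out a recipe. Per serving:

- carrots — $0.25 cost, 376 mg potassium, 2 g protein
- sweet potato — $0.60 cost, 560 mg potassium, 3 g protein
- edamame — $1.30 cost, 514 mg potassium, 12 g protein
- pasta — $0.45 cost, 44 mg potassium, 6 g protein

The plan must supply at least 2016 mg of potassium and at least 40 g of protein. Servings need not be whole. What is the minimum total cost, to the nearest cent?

Minimising a linear cost over {potassium ≥ 2016, protein ≥ 40, servings ≥ 0} — the optimum is at a vertex, using one or two foods.
carrots only: max(2016/376, 40/2) = 20 servings → $5.00.
sweet potato only: max(2016/560, 40/3) = 13.33 servings → $8.00.
edamame only: max(2016/514, 40/12) = 3.922 servings → $5.10.
pasta only: max(2016/44, 40/6) = 45.82 servings → $20.62.
carrots + sweet potato with both targets exact would need a negative amount; discard.
carrots + edamame with both tight: 1.042 servings and 3.16 servings → $4.37.
carrots + pasta with both tight: 4.768 servings and 5.077 servings → $3.48.
sweet potato + edamame with both tight: 0.7014 servings and 3.158 servings → $4.53.
sweet potato + pasta with both tight: 3.202 servings and 5.066 servings → $4.20.
edamame + pasta with both targets exact would need a negative amount; discard.
The minimum over all feasible corners is $3.48.

$3.48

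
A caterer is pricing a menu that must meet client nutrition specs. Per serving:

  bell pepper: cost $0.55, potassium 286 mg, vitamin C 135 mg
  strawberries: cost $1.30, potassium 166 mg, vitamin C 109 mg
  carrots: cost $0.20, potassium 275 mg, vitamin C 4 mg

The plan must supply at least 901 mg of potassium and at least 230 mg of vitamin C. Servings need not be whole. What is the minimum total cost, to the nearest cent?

$1.22

Compare the cost at each extreme point of the feasible region.
bell pepper only: max(901/286, 230/135) = 3.15 servings → $1.73.
strawberries only: max(901/166, 230/109) = 5.428 servings → $7.06.
carrots only: max(901/275, 230/4) = 57.5 servings → $11.50.
bell pepper + strawberries: intersection lies outside the first quadrant.
bell pepper + carrots with both tight: 1.658 servings and 1.552 servings → $1.22.
strawberries + carrots with both tight: 2.035 servings and 2.048 servings → $3.06.
So the least-cost plan costs $1.22.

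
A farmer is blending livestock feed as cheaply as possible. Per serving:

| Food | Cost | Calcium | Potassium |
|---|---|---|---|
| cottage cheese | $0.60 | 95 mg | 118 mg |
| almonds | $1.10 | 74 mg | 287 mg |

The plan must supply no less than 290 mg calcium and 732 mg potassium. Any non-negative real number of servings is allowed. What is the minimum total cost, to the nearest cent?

$3.04

This is a tiny linear program; its minimum lies at a vertex of the feasible set. List the vertices and price them.
cottage cheese only: max(290/95, 732/118) = 6.203 servings → $3.72.
almonds only: max(290/74, 732/287) = 3.919 servings → $4.31.
cottage cheese + almonds with both tight: 1.568 servings and 1.906 servings → $3.04.
Cheapest feasible corner: $3.04.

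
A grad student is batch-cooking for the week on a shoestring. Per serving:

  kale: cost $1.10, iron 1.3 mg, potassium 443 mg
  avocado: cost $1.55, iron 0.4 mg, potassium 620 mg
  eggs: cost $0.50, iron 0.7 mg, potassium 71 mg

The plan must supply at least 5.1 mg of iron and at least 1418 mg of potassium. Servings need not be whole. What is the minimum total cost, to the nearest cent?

kale only: max(5.1/1.3, 1418/443) = 3.923 servings → $4.32.
avocado only: max(5.1/0.4, 1418/620) = 12.75 servings → $19.76.
eggs only: max(5.1/0.7, 1418/71) = 19.97 servings → $9.99.
kale + avocado: intersection lies outside the first quadrant.
kale + eggs with both tight: 2.895 servings and 1.91 servings → $4.14.
avocado + eggs with both tight: 1.554 servings and 6.397 servings → $5.61.
The minimum over all feasible corners is $4.14.

$4.14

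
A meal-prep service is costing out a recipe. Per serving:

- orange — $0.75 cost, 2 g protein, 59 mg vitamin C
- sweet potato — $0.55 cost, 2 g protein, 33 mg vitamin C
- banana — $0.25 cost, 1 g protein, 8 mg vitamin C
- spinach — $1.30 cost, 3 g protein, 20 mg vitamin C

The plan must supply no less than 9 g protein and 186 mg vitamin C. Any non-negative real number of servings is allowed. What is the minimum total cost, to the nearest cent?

Check every corner: each single food scaled to meet both minima, and each pair solved so both constraints bind.
orange only: max(9/2, 186/59) = 4.5 servings → $3.38.
sweet potato only: max(9/2, 186/33) = 5.636 servings → $3.10.
banana only: max(9/1, 186/8) = 23.25 servings → $5.81.
spinach only: max(9/3, 186/20) = 9.3 servings → $12.09.
orange + sweet potato with both tight: 1.442 servings and 3.058 servings → $2.76.
orange + banana with both tight: 2.651 servings and 3.698 servings → $2.91.
orange + spinach with both tight: 2.759 servings and 1.161 servings → $3.58.
sweet potato + banana: intersection lies outside the first quadrant.
sweet potato + spinach with both targets exact would need a negative amount; discard.
banana + spinach: the both-tight solution has a negative serving — not a feasible corner.
So the least-cost plan costs $2.76.

$2.76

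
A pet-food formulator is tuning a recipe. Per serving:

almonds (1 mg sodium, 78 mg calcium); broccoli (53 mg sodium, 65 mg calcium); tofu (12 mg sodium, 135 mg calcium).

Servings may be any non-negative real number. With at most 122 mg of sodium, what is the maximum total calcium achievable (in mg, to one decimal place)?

9516.0 mg

Calcium per mg sodium: almonds 78, tofu 11.25, broccoli 1.226.
With no serving limits, spend the whole sodium allowance on almonds: 122 mg / 1 mg × 78 mg = 9516.0 mg.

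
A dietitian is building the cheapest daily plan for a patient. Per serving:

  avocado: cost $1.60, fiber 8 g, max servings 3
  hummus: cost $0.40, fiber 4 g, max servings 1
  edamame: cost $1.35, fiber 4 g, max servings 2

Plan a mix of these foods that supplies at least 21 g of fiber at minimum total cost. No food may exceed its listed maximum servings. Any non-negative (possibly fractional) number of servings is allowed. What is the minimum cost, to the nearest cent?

Cost per g of fiber: hummus $0.1000, avocado $0.2000, edamame $0.3375.
Take 1 serving of hummus: +4.0 g fiber for $0.40 (total $0.40, still need 17.0 g).
Take 2.125 servings of avocado: +17.0 g fiber for $3.40 (total $3.80, still need 0.0 g).
Greedy by cheapest-per-g is optimal for a single linear constraint, so the minimum cost is $3.80.

$3.80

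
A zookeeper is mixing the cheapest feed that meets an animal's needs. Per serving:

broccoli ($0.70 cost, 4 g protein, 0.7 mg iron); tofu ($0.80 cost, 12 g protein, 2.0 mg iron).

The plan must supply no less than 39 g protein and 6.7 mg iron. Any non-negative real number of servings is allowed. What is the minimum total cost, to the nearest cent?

$2.68

This is a tiny linear program; its minimum lies at a vertex of the feasible set. List the vertices and price them.
broccoli only: max(39/4, 6.7/0.7) = 9.75 servings → $6.83.
tofu only: max(39/12, 6.7/2.0) = 3.35 servings → $2.68.
broccoli + tofu with both tight: 6 servings and 1.25 servings → $5.20.
The minimum over all feasible corners is $2.68.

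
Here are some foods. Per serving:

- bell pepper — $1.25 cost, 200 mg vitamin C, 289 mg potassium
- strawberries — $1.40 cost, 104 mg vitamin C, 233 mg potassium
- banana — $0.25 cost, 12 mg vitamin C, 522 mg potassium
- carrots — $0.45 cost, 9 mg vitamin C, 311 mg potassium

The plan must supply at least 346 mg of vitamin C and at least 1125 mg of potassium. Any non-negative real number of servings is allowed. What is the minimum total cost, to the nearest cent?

$2.38

Check every corner: each single food scaled to meet both minima, and each pair solved so both constraints bind.
bell pepper only: max(346/200, 1125/289) = 3.893 servings → $4.87.
strawberries only: max(346/104, 1125/233) = 4.828 servings → $6.76.
banana only: max(346/12, 1125/522) = 28.83 servings → $7.21.
carrots only: max(346/9, 1125/311) = 38.44 servings → $17.30.
bell pepper + strawberries: the both-tight solution has a negative serving — not a feasible corner.
bell pepper + banana with both tight: 1.656 servings and 1.239 servings → $2.38.
bell pepper + carrots with both tight: 1.636 servings and 2.097 servings → $2.99.
strawberries + banana with both tight: 3.245 servings and 0.7066 servings → $4.72.
strawberries + carrots with both tight: 3.223 servings and 1.203 servings → $5.05.
banana + carrots with both targets exact would need a negative amount; discard.
So the least-cost plan costs $2.38.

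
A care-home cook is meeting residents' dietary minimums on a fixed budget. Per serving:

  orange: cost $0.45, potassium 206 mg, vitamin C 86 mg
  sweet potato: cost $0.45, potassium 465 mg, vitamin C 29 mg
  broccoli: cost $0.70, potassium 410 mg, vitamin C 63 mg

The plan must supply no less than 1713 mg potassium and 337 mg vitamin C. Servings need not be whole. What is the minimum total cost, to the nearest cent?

For a min-cost LP with two ≥-constraints, a basic feasible solution has at most two positive variables.
orange only: max(1713/206, 337/86) = 8.316 servings → $3.74.
sweet potato only: max(1713/465, 337/29) = 11.62 servings → $5.23.
broccoli only: max(1713/410, 337/63) = 5.349 servings → $3.74.
orange + sweet potato with both tight: 3.146 servings and 2.29 servings → $2.45.
orange + broccoli with both tight: 1.358 servings and 3.496 servings → $3.06.
sweet potato + broccoli: intersection lies outside the first quadrant.
Cheapest feasible corner: $2.45.

$2.45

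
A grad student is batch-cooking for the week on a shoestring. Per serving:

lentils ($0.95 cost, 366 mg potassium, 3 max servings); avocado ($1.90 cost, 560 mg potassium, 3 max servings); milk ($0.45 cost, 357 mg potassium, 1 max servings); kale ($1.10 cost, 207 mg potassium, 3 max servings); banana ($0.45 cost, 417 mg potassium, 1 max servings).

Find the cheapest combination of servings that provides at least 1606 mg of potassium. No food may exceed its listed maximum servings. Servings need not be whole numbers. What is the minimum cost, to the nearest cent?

Cost per mg of potassium: banana $0.0011, milk $0.0013, lentils $0.0026, avocado $0.0034, kale $0.0053.
Take 1 serving of banana: +417.0 mg potassium for $0.45 (total $0.45, still need 1189.0 mg).
Take 1 serving of milk: +357.0 mg potassium for $0.45 (total $0.90, still need 832.0 mg).
Take 2.273 servings of lentils: +832.0 mg potassium for $2.16 (total $3.06, still need 0.0 mg).
Greedy by cheapest-per-mg is optimal for a single linear constraint, so the minimum cost is $3.06.

$3.06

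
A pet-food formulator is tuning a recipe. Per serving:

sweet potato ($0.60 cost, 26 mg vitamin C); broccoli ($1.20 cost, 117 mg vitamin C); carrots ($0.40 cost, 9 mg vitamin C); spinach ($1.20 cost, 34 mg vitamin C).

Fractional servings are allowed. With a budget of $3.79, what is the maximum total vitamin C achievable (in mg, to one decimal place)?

369.5 mg

Vitamin C per dollar: broccoli 97.5, sweet potato 43.33, spinach 28.33, carrots 22.5.
With no serving limits, spend the whole cost allowance on broccoli: $3.79 / $1.20 × 117 mg = 369.5 mg.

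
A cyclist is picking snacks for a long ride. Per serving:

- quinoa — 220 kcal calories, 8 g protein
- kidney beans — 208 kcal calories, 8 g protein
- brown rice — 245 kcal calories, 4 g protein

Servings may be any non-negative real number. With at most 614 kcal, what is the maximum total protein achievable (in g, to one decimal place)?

23.6 g

Protein per kcal: kidney beans 0.03846, quinoa 0.03636, brown rice 0.01633.
With no serving limits, spend the whole calories allowance on kidney beans: 614 kcal / 208 kcal × 8 g = 23.6 g.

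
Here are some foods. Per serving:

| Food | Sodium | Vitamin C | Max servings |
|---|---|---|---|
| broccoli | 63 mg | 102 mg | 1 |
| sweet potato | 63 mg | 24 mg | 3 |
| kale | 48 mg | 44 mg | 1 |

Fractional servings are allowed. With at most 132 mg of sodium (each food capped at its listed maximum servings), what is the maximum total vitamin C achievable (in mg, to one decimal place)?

Vitamin C per mg sodium: broccoli 1.619, kale 0.9167, sweet potato 0.381.
Take 1 serving of broccoli: uses 63 mg sodium, +102.0 mg vitamin C (running total 102.0 mg).
Take 1 serving of kale: uses 48 mg sodium, +44.0 mg vitamin C (running total 146.0 mg).
Take 0.3333 servings of sweet potato: uses 21 mg sodium, +8.0 mg vitamin C (running total 154.0 mg).
Greedy by best ratio exhausts the sodium allowance optimally: 154.0 mg.

154.0 mg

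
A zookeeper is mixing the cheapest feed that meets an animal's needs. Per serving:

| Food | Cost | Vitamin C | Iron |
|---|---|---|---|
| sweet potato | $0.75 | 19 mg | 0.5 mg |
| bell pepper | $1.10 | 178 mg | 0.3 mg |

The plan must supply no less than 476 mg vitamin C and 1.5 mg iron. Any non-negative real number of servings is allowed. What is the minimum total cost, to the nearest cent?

Compare the cost at each extreme point of the feasible region.
sweet potato only: max(476/19, 1.5/0.5) = 25.05 servings → $18.79.
bell pepper only: max(476/178, 1.5/0.3) = 5 servings → $5.50.
sweet potato + bell pepper with both tight: 1.491 servings and 2.515 servings → $3.88.
So the least-cost plan costs $3.88.

$3.88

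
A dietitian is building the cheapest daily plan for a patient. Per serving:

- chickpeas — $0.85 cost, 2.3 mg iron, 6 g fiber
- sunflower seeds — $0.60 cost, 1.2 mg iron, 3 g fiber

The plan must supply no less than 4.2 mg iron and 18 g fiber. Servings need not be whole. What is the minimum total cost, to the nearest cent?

$2.55

chickpeas only: max(4.2/2.3, 18/6) = 3 servings → $2.55.
sunflower seeds only: max(4.2/1.2, 18/3) = 6 servings → $3.60.
chickpeas + sunflower seeds with both targets exact would need a negative amount; discard.
The minimum over all feasible corners is $2.55.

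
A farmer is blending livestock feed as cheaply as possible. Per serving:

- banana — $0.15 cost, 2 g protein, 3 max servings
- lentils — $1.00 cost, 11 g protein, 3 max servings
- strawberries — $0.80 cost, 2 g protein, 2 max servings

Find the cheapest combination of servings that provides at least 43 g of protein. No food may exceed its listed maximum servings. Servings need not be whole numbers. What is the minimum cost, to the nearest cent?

Cost per g of protein: banana $0.0750, lentils $0.0909, strawberries $0.4000.
Take 3 servings of banana: +6.0 g protein for $0.45 (total $0.45, still need 37.0 g).
Take 3 servings of lentils: +33.0 g protein for $3.00 (total $3.45, still need 4.0 g).
Take 2 servings of strawberries: +4.0 g protein for $1.60 (total $5.05, still need 0.0 g).
Greedy by cheapest-per-g is optimal for a single linear constraint, so the minimum cost is $5.05.

$5.05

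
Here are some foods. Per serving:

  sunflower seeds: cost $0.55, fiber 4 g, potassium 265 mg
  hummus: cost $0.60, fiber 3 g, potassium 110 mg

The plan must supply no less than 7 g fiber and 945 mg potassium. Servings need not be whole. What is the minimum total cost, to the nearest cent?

$1.96

sunflower seeds only: max(7/4, 945/265) = 3.566 servings → $1.96.
hummus only: max(7/3, 945/110) = 8.591 servings → $5.15.
sunflower seeds + hummus: intersection lies outside the first quadrant.
The minimum over all feasible corners is $1.96.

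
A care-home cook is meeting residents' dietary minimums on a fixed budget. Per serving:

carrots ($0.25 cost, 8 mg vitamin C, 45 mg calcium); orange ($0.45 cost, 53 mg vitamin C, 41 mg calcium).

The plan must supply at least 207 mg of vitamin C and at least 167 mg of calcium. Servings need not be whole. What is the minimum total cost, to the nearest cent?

$1.79

The cheapest plan sits at a corner of the feasible region — with two constraints it uses at most two foods.
carrots only: max(207/8, 167/45) = 25.88 servings → $6.47.
orange only: max(207/53, 167/41) = 4.073 servings → $1.83.
carrots + orange with both tight: 0.177 servings and 3.879 servings → $1.79.
The minimum over all feasible corners is $1.79.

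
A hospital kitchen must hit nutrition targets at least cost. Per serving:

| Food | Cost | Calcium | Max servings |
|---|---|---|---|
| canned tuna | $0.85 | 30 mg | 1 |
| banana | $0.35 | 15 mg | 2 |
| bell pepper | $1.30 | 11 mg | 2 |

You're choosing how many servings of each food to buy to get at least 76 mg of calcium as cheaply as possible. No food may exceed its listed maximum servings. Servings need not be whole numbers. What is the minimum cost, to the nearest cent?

Cost per mg of calcium: banana $0.0233, canned tuna $0.0283, bell pepper $0.1182.
Take 2 servings of banana: +30.0 mg calcium for $0.70 (total $0.70, still need 46.0 mg).
Take 1 serving of canned tuna: +30.0 mg calcium for $0.85 (total $1.55, still need 16.0 mg).
Take 1.455 servings of bell pepper: +16.0 mg calcium for $1.89 (total $3.44, still need 0.0 mg).
Greedy by cheapest-per-mg is optimal for a single linear constraint, so the minimum cost is $3.44.

$3.44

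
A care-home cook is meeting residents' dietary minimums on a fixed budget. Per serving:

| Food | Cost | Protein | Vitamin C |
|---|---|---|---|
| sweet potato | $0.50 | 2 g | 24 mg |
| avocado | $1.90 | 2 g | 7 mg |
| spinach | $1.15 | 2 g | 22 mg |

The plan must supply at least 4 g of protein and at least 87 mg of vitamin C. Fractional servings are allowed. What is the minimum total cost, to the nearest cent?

sweet potato only: max(4/2, 87/24) = 3.625 servings → $1.81.
avocado only: max(4/2, 87/7) = 12.43 servings → $23.61.
spinach only: max(4/2, 87/22) = 3.955 servings → $4.55.
sweet potato + avocado: the both-tight solution has a negative serving — not a feasible corner.
sweet potato + spinach: the both-tight solution has a negative serving — not a feasible corner.
avocado + spinach: the both-tight solution has a negative serving — not a feasible corner.
The minimum over all feasible corners is $1.81.

$1.81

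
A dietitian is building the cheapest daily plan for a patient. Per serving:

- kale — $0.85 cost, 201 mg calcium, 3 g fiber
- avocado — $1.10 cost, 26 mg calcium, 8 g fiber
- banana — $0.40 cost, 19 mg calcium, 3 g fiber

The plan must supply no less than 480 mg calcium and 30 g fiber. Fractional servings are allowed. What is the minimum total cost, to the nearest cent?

$4.72

This is a tiny linear program; its minimum lies at a vertex of the feasible set. List the vertices and price them.
kale only: max(480/201, 30/3) = 10 servings → $8.50.
avocado only: max(480/26, 30/8) = 18.46 servings → $20.31.
banana only: max(480/19, 30/3) = 25.26 servings → $10.11.
kale + avocado with both tight: 2 servings and 3 servings → $5.00.
kale + banana with both tight: 1.593 servings and 8.407 servings → $4.72.
avocado + banana: the both-tight solution has a negative serving — not a feasible corner.
The minimum over all feasible corners is $4.72.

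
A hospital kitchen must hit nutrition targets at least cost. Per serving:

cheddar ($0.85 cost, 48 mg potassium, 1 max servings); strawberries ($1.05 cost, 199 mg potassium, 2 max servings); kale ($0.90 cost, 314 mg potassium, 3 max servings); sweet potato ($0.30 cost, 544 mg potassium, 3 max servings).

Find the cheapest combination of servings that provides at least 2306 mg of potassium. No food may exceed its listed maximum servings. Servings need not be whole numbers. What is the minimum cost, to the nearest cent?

$2.83

Cost per mg of potassium: sweet potato $0.0006, kale $0.0029, strawberries $0.0053, cheddar $0.0177.
Take 3 servings of sweet potato: +1632.0 mg potassium for $0.90 (total $0.90, still need 674.0 mg).
Take 2.146 servings of kale: +674.0 mg potassium for $1.93 (total $2.83, still need 0.0 mg).
Greedy by cheapest-per-mg is optimal for a single linear constraint, so the minimum cost is $2.83.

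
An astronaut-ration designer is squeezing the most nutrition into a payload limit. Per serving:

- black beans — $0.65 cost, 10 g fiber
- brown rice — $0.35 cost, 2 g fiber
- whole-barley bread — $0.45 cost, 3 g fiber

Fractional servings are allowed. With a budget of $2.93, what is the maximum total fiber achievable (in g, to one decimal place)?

Fiber per dollar: black beans 15.38, whole-barley bread 6.667, brown rice 5.714.
With no serving limits, spend the whole cost allowance on black beans: $2.93 / $0.65 × 10 g = 45.1 g.

45.1 g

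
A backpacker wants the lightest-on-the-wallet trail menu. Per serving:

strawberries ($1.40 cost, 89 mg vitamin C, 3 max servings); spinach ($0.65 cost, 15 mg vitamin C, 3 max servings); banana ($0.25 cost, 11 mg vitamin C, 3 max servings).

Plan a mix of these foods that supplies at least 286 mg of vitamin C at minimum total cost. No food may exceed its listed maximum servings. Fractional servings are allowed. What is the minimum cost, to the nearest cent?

$4.63

Cost per mg of vitamin C: strawberries $0.0157, banana $0.0227, spinach $0.0433.
Take 3 servings of strawberries: +267.0 mg vitamin C for $4.20 (total $4.20, still need 19.0 mg).
Take 1.727 servings of banana: +19.0 mg vitamin C for $0.43 (total $4.63, still need 0.0 mg).
Filling from the cheapest source first is optimal under one linear minimum: $4.63.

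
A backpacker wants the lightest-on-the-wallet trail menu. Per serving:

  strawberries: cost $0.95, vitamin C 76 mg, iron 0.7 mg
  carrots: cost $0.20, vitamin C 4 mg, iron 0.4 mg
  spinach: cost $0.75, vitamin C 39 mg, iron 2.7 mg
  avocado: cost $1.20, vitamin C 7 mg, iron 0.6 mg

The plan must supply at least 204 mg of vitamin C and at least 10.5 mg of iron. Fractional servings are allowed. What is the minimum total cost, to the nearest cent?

For a min-cost LP with two ≥-constraints, a basic feasible solution has at most two positive variables.
strawberries only: max(204/76, 10.5/0.7) = 15 servings → $14.25.
carrots only: max(204/4, 10.5/0.4) = 51 servings → $10.20.
spinach only: max(204/39, 10.5/2.7) = 5.231 servings → $3.92.
avocado only: max(204/7, 10.5/0.6) = 29.14 servings → $34.97.
strawberries + carrots with both tight: 1.435 servings and 23.74 servings → $6.11.
strawberries + spinach with both tight: 0.7943 servings and 3.683 servings → $3.52.
strawberries + avocado with both tight: 1.201 servings and 16.1 servings → $20.46.
carrots + spinach: intersection lies outside the first quadrant.
carrots + avocado: the both-tight solution has a negative serving — not a feasible corner.
spinach + avocado: intersection lies outside the first quadrant.
The minimum over all feasible corners is $3.52.

$3.52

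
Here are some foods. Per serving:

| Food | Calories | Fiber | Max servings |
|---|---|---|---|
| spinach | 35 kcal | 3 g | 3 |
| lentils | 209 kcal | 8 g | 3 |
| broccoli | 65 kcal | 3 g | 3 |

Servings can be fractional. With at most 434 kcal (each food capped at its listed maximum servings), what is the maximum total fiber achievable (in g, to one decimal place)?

Fiber per kcal: spinach 0.08571, broccoli 0.04615, lentils 0.03828.
Take 3 servings of spinach: uses 105 kcal, +9.0 g fiber (running total 9.0 g).
Take 3 servings of broccoli: uses 195 kcal, +9.0 g fiber (running total 18.0 g).
Take 0.6411 servings of lentils: uses 134 kcal, +5.1 g fiber (running total 23.1 g).
Greedy by best ratio exhausts the calories allowance optimally: 23.1 g.

23.1 g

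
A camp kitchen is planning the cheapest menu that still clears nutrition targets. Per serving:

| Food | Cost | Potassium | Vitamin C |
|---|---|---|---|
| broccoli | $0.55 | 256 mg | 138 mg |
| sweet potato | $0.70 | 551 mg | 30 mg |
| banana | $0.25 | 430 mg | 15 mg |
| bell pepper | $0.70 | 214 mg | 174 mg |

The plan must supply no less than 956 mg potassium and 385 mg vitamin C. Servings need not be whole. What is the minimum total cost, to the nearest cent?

This is a tiny linear program; its minimum lies at a vertex of the feasible set. List the vertices and price them.
broccoli only: max(956/256, 385/138) = 3.734 servings → $2.05.
sweet potato only: max(956/551, 385/30) = 12.83 servings → $8.98.
banana only: max(956/430, 385/15) = 25.67 servings → $6.42.
bell pepper only: max(956/214, 385/174) = 4.467 servings → $3.13.
broccoli + sweet potato with both tight: 2.684 servings and 0.4881 servings → $1.82.
broccoli + banana with both tight: 2.725 servings and 0.6012 servings → $1.65.
broccoli + bell pepper: the both-tight solution has a negative serving — not a feasible corner.
sweet potato + banana: the both-tight solution has a negative serving — not a feasible corner.
sweet potato + bell pepper with both tight: 0.9385 servings and 2.051 servings → $2.09.
banana + bell pepper with both tight: 1.172 servings and 2.112 servings → $1.77.
The minimum over all feasible corners is $1.65.

$1.65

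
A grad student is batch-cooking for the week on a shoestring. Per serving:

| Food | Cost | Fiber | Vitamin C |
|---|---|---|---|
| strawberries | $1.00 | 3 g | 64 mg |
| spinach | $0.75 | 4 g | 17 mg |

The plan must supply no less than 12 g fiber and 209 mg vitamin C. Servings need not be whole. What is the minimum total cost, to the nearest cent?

$3.60

This is a tiny linear program; its minimum lies at a vertex of the feasible set. List the vertices and price them.
strawberries only: max(12/3, 209/64) = 4 servings → $4.00.
spinach only: max(12/4, 209/17) = 12.29 servings → $9.22.
strawberries + spinach with both tight: 3.083 servings and 0.6878 servings → $3.60.
Cheapest feasible corner: $3.60.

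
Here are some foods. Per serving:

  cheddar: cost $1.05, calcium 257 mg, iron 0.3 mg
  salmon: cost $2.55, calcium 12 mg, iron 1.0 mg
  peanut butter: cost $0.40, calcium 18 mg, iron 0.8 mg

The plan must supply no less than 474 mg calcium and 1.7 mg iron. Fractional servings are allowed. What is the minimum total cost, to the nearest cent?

The cheapest plan sits at a corner of the feasible region — with two constraints it uses at most two foods.
cheddar only: max(474/257, 1.7/0.3) = 5.667 servings → $5.95.
salmon only: max(474/12, 1.7/1.0) = 39.5 servings → $100.72.
peanut butter only: max(474/18, 1.7/0.8) = 26.33 servings → $10.53.
cheddar + salmon with both tight: 1.79 servings and 1.163 servings → $4.85.
cheddar + peanut butter with both tight: 1.741 servings and 1.472 servings → $2.42.
salmon + peanut butter with both targets exact would need a negative amount; discard.
Cheapest feasible corner: $2.42.

$2.42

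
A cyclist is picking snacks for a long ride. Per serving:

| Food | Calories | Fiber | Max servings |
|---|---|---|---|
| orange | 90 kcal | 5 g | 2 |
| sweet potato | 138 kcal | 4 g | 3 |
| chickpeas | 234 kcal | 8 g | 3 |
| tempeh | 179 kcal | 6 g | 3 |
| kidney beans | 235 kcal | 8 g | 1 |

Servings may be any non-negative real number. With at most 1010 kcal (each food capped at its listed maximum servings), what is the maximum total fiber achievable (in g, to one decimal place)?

Fiber per kcal: orange 0.05556, chickpeas 0.03419, kidney beans 0.03404, tempeh 0.03352, sweet potato 0.02899.
Take 2 servings of orange: uses 180 kcal, +10.0 g fiber (running total 10.0 g).
Take 3 servings of chickpeas: uses 702 kcal, +24.0 g fiber (running total 34.0 g).
Take 0.5447 servings of kidney beans: uses 128 kcal, +4.4 g fiber (running total 38.4 g).
Filling greedily by fiber-per-kcal is optimal for one linear limit, giving 38.4 g.

38.4 g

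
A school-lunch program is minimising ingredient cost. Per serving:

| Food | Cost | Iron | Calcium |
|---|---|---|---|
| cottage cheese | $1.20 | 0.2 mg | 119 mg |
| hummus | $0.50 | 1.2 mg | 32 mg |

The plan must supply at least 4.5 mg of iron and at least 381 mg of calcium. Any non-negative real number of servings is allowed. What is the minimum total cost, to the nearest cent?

Two binding constraints pin down two serving amounts, so the optimal mix uses at most two foods. The candidates are each food alone (scaled to the tighter of iron/calcium) and each pair with both constraints tight.
cottage cheese only: max(4.5/0.2, 381/119) = 22.5 servings → $27.00.
hummus only: max(4.5/1.2, 381/32) = 11.91 servings → $5.95.
cottage cheese + hummus with both tight: 2.296 servings and 3.367 servings → $4.44.
So the least-cost plan costs $4.44.

$4.44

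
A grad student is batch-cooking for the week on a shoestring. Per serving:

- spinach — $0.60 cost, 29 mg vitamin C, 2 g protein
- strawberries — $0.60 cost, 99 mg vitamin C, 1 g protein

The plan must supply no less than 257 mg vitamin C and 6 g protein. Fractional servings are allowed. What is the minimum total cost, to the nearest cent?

$2.40

An LP optimum is at a vertex; with two nutrient constraints at most two foods are used. Check each candidate.
spinach only: max(257/29, 6/2) = 8.862 servings → $5.32.
strawberries only: max(257/99, 6/1) = 6 servings → $3.60.
spinach + strawberries with both tight: 1.994 servings and 2.012 servings → $2.40.
The minimum over all feasible corners is $2.40.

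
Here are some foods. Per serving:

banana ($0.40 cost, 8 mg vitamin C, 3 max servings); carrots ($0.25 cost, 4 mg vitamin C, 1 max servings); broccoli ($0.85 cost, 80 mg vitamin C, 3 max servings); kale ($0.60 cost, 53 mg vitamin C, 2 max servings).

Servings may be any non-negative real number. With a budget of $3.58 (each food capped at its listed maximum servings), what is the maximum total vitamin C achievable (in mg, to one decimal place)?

Vitamin C per dollar: broccoli 94.12, kale 88.33, banana 20, carrots 16.
Take 3 servings of broccoli: spends $2.55, +240.0 mg vitamin C (running total 240.0 mg).
Take 1.717 servings of kale: spends $1.03, +91.0 mg vitamin C (running total 331.0 mg).
Filling greedily by vitamin C-per-dollar is optimal for one linear limit, giving 331.0 mg.

331.0 mg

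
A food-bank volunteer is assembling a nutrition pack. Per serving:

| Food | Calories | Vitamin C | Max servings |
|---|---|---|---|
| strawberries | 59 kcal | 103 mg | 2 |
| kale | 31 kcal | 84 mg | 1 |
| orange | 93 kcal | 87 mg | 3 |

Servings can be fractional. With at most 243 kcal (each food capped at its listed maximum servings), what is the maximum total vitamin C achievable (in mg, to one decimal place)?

377.9 mg

Vitamin C per kcal: kale 2.71, strawberries 1.746, orange 0.9355.
Take 1 serving of kale: uses 31 kcal, +84.0 mg vitamin C (running total 84.0 mg).
Take 2 servings of strawberries: uses 118 kcal, +206.0 mg vitamin C (running total 290.0 mg).
Take 1.011 servings of orange: uses 94 kcal, +87.9 mg vitamin C (running total 377.9 mg).
Filling greedily by vitamin C-per-kcal is optimal for one linear limit, giving 377.9 mg.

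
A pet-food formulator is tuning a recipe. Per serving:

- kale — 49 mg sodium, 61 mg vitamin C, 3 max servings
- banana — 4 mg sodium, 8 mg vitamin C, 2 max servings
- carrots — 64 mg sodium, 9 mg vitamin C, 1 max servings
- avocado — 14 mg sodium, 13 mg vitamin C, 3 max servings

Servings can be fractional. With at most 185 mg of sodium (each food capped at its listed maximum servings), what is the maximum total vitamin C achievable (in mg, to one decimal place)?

226.9 mg

Vitamin C per mg sodium: banana 2, kale 1.245, avocado 0.9286, carrots 0.1406.
Take 2 servings of banana: uses 8 mg sodium, +16.0 mg vitamin C (running total 16.0 mg).
Take 3 servings of kale: uses 147 mg sodium, +183.0 mg vitamin C (running total 199.0 mg).
Take 2.143 servings of avocado: uses 30 mg sodium, +27.9 mg vitamin C (running total 226.9 mg).
Greedy by best ratio exhausts the sodium allowance optimally: 226.9 mg.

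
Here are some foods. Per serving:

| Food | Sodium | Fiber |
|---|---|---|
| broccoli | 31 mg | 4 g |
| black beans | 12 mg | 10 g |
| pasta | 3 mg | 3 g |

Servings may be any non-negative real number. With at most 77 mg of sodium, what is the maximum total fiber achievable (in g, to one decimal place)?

77.0 g

Fiber per mg sodium: pasta 1, black beans 0.8333, broccoli 0.129.
With no serving limits, spend the whole sodium allowance on pasta: 77 mg / 3 mg × 3 g = 77.0 g.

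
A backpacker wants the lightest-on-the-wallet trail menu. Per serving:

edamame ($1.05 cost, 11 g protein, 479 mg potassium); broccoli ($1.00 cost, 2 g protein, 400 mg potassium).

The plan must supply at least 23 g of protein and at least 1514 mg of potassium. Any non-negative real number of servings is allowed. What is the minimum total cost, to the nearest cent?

$3.32

An LP optimum is at a vertex; with two nutrient constraints at most two foods are used. Check each candidate.
edamame only: max(23/11, 1514/479) = 3.161 servings → $3.32.
broccoli only: max(23/2, 1514/400) = 11.5 servings → $11.50.
edamame + broccoli with both tight: 1.793 servings and 1.638 servings → $3.52.
The minimum over all feasible corners is $3.32.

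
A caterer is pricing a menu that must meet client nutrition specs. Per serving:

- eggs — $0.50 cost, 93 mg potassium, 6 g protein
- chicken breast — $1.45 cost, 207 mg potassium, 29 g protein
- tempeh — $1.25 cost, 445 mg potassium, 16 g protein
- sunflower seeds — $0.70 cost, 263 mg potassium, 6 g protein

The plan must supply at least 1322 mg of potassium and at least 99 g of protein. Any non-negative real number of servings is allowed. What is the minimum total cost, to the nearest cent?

For a min-cost LP with two ≥-constraints, a basic feasible solution has at most two positive variables.
eggs only: max(1322/93, 99/6) = 16.5 servings → $8.25.
chicken breast only: max(1322/207, 99/29) = 6.386 servings → $9.26.
tempeh only: max(1322/445, 99/16) = 6.188 servings → $7.73.
sunflower seeds only: max(1322/263, 99/6) = 16.5 servings → $11.55.
eggs + chicken breast with both tight: 12.26 servings and 0.8763 servings → $7.40.
eggs + tempeh: intersection lies outside the first quadrant.
eggs + sunflower seeds: the both-tight solution has a negative serving — not a feasible corner.
chicken breast + tempeh with both tight: 2.387 servings and 1.86 servings → $5.79.
chicken breast + sunflower seeds with both tight: 2.836 servings and 2.795 servings → $6.07.
tempeh + sunflower seeds with both targets exact would need a negative amount; discard.
Cheapest feasible corner: $5.79.

$5.79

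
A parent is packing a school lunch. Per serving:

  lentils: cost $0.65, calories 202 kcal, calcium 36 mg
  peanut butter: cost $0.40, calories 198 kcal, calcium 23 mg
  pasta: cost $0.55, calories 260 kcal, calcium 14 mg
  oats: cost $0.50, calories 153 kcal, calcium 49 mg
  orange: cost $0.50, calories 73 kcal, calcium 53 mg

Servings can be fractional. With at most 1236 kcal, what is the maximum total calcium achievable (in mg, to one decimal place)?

897.4 mg

Calcium per kcal: orange 0.726, oats 0.3203, lentils 0.1782, peanut butter 0.1162, pasta 0.05385.
With no serving limits, spend the whole calories allowance on orange: 1236 kcal / 73 kcal × 53 mg = 897.4 mg.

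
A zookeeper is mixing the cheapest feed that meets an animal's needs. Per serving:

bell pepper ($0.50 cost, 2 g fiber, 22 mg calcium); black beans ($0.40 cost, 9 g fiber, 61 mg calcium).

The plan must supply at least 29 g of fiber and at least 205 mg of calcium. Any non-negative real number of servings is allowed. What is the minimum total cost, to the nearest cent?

Check every corner: each single food scaled to meet both minima, and each pair solved so both constraints bind.
bell pepper only: max(29/2, 205/22) = 14.5 servings → $7.25.
black beans only: max(29/9, 205/61) = 3.361 servings → $1.34.
bell pepper + black beans with both tight: 1 serving and 3 servings → $1.70.
Cheapest feasible corner: $1.34.

$1.34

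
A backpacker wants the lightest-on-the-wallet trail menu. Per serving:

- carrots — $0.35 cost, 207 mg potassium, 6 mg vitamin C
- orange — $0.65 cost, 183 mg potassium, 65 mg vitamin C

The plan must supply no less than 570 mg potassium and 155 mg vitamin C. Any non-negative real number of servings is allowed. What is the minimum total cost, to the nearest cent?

Minimising a linear cost over {potassium ≥ 570, vitamin C ≥ 155, servings ≥ 0} — the optimum is at a vertex, using one or two foods.
carrots only: max(570/207, 155/6) = 25.83 servings → $9.04.
orange only: max(570/183, 155/65) = 3.115 servings → $2.02.
carrots + orange with both tight: 0.7028 servings and 2.32 servings → $1.75.
So the least-cost plan costs $1.75.

$1.75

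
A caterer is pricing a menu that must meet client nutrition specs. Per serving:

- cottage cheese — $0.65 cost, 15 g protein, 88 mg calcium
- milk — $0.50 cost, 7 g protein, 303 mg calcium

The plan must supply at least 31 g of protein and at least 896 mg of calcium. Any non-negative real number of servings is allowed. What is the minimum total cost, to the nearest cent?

$1.88

For a min-cost LP with two ≥-constraints, a basic feasible solution has at most two positive variables.
cottage cheese only: max(31/15, 896/88) = 10.18 servings → $6.62.
milk only: max(31/7, 896/303) = 4.429 servings → $2.21.
cottage cheese + milk with both tight: 0.7943 servings and 2.726 servings → $1.88.
So the least-cost plan costs $1.88.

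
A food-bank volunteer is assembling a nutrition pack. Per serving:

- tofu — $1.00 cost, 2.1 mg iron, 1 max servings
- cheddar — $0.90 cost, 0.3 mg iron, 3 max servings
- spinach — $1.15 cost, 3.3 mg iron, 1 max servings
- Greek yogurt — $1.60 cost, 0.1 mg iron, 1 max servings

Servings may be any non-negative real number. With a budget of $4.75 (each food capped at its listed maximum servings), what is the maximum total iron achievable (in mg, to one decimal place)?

6.3 mg

Iron per dollar: spinach 2.87, tofu 2.1, cheddar 0.3333, Greek yogurt 0.0625.
Take 1 serving of spinach: spends $1.15, +3.3 mg iron (running total 3.3 mg).
Take 1 serving of tofu: spends $1.00, +2.1 mg iron (running total 5.4 mg).
Take 2.889 servings of cheddar: spends $2.60, +0.9 mg iron (running total 6.3 mg).
Greedy by best ratio exhausts the cost allowance optimally: 6.3 mg.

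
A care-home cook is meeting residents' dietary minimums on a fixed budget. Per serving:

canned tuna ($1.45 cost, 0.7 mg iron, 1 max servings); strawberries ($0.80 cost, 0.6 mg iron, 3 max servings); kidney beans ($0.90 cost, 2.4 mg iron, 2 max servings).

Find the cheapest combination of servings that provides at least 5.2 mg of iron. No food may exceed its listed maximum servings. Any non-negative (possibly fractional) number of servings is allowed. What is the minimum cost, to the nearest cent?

Cost per mg of iron: kidney beans $0.3750, strawberries $1.3333, canned tuna $2.0714.
Take 2 servings of kidney beans: +4.8 mg iron for $1.80 (total $1.80, still need 0.4 mg).
Take 0.6667 servings of strawberries: +0.4 mg iron for $0.53 (total $2.33, still need 0.0 mg).
Greedy by cheapest-per-mg is optimal for a single linear constraint, so the minimum cost is $2.33.

$2.33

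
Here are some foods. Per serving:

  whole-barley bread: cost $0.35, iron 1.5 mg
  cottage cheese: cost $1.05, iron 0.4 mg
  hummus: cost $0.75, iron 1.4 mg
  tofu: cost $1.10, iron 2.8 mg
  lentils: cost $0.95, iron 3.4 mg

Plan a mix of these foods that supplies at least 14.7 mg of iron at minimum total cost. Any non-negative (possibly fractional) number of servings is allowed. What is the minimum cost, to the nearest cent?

Cost per mg of iron: whole-barley bread $0.2333, lentils $0.2794, tofu $0.3929, hummus $0.5357, cottage cheese $2.6250.
With no serving limits, use only whole-barley bread: 14.7 mg / 1.5 mg = 9.8 servings × $0.35 = $3.43.

$3.43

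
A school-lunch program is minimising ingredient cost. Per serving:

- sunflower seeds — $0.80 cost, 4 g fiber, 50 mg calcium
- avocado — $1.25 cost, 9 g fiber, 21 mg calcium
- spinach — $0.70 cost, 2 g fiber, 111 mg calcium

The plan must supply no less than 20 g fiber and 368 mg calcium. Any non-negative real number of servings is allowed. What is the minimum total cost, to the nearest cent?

Check every corner: each single food scaled to meet both minima, and each pair solved so both constraints bind.
sunflower seeds only: max(20/4, 368/50) = 7.36 servings → $5.89.
avocado only: max(20/9, 368/21) = 17.52 servings → $21.90.
spinach only: max(20/2, 368/111) = 10 servings → $7.00.
sunflower seeds + avocado with both targets exact would need a negative amount; discard.
sunflower seeds + spinach with both tight: 4.314 servings and 1.372 servings → $4.41.
avocado + spinach with both tight: 1.551 servings and 3.022 servings → $4.05.
Cheapest feasible corner: $4.05.

$4.05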